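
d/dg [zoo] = 0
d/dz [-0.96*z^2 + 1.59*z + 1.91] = 1.59 - 1.92*z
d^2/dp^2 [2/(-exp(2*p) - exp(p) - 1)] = 2*(-2*(2*exp(p) + 1)^2*exp(p) + (4*exp(p) + 1)*(exp(2*p) + exp(p) + 1))*exp(p)/(exp(2*p) + exp(p) + 1)^3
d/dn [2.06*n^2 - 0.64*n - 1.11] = 4.12*n - 0.64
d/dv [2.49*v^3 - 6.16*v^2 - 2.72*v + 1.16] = 7.47*v^2 - 12.32*v - 2.72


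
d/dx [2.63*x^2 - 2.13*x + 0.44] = 5.26*x - 2.13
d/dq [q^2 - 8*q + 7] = 2*q - 8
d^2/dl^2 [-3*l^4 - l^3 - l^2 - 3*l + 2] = -36*l^2 - 6*l - 2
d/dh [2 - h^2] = -2*h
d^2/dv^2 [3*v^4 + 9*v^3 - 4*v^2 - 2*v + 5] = 36*v^2 + 54*v - 8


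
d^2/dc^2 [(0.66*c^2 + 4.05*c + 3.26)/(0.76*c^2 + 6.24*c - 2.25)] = (4.44089209850063e-16*c^4 - 1.581408*c^3 + 18.069456*c^2 + 134.314344*c + 385.428852)/(0.438976*c^6 + 10.812672*c^5 + 84.878928*c^4 + 178.948224*c^3 - 251.2863*c^2 + 94.77*c - 11.390625)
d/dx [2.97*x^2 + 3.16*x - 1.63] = 5.94*x + 3.16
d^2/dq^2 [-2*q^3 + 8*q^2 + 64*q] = 16 - 12*q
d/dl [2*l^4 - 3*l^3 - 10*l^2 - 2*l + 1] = 8*l^3 - 9*l^2 - 20*l - 2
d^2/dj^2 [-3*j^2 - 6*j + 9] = -6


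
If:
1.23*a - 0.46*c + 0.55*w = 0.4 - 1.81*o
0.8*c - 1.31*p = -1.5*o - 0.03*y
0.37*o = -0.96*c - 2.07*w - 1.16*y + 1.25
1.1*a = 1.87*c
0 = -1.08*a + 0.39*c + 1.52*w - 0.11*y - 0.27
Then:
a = 0.560441939479957 - 0.889095697357025*y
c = 0.329671729105857 - 0.522997469033544*y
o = 0.600470112152086*y - 0.225350284682612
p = 0.391074193130758*y - 0.0567084303352913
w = 0.491253500188862 - 0.425167329093753*y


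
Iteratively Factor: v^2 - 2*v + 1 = (v - 1)*(v - 1)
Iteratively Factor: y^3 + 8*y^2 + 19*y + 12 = (y + 1)*(y^2 + 7*y + 12) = (y + 1)*(y + 3)*(y + 4)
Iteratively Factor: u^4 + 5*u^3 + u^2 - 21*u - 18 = (u + 1)*(u^3 + 4*u^2 - 3*u - 18) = (u - 2)*(u + 1)*(u^2 + 6*u + 9) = (u - 2)*(u + 1)*(u + 3)*(u + 3)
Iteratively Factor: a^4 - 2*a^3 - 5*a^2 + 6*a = (a - 3)*(a^3 + a^2 - 2*a) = a*(a - 3)*(a^2 + a - 2) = a*(a - 3)*(a - 1)*(a + 2)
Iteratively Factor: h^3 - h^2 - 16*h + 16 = (h - 4)*(h^2 + 3*h - 4) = (h - 4)*(h + 4)*(h - 1)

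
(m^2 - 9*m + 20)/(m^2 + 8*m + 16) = (m^2 - 9*m + 20)/(m^2 + 8*m + 16)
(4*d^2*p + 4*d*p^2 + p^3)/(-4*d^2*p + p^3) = (2*d + p)/(-2*d + p)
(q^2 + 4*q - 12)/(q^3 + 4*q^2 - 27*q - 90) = (q - 2)/(q^2 - 2*q - 15)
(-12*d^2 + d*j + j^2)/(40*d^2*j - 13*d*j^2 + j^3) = (-12*d^2 + d*j + j^2)/(j*(40*d^2 - 13*d*j + j^2))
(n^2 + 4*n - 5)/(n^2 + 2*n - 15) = (n - 1)/(n - 3)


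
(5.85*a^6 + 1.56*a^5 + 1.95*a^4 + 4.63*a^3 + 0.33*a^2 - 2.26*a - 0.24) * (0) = 0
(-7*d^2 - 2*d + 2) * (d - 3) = -7*d^3 + 19*d^2 + 8*d - 6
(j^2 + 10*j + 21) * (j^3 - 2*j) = j^5 + 10*j^4 + 19*j^3 - 20*j^2 - 42*j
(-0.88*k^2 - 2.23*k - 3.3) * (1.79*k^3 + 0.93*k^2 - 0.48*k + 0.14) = -1.5752*k^5 - 4.8101*k^4 - 7.5585*k^3 - 2.1218*k^2 + 1.2718*k - 0.462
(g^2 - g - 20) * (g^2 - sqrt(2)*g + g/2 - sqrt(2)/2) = g^4 - sqrt(2)*g^3 - g^3/2 - 41*g^2/2 + sqrt(2)*g^2/2 - 10*g + 41*sqrt(2)*g/2 + 10*sqrt(2)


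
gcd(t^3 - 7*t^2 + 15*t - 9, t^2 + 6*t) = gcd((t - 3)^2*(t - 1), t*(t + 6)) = 1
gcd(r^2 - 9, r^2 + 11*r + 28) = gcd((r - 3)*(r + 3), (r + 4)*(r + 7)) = 1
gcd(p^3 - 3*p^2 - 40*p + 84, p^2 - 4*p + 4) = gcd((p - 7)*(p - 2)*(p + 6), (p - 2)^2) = p - 2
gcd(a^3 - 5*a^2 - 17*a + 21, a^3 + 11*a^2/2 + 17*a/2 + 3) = a + 3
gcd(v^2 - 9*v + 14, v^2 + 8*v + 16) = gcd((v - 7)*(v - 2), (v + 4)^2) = 1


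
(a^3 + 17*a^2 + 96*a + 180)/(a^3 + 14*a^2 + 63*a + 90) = (a + 6)/(a + 3)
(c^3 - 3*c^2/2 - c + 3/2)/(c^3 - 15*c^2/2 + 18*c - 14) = (2*c^3 - 3*c^2 - 2*c + 3)/(2*c^3 - 15*c^2 + 36*c - 28)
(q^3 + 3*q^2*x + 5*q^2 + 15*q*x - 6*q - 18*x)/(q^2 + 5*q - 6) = q + 3*x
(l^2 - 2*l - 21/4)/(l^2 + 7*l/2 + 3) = (l - 7/2)/(l + 2)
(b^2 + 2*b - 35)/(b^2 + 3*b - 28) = (b - 5)/(b - 4)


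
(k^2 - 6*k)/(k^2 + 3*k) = (k - 6)/(k + 3)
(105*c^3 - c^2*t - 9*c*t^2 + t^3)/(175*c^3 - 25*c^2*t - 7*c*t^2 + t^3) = (3*c + t)/(5*c + t)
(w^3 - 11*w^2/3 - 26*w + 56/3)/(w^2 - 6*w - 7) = (3*w^2 + 10*w - 8)/(3*(w + 1))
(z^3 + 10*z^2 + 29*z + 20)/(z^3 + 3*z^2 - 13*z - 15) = (z + 4)/(z - 3)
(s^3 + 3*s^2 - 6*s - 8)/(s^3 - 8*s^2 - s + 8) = (s^2 + 2*s - 8)/(s^2 - 9*s + 8)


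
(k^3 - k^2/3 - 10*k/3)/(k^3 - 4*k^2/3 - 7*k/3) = (-3*k^2 + k + 10)/(-3*k^2 + 4*k + 7)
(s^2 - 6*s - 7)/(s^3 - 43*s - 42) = 1/(s + 6)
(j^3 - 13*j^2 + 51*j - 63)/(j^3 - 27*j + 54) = (j - 7)/(j + 6)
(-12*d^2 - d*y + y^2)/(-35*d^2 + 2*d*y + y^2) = (-12*d^2 - d*y + y^2)/(-35*d^2 + 2*d*y + y^2)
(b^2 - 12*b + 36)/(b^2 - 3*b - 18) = (b - 6)/(b + 3)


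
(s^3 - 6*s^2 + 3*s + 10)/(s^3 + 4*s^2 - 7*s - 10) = (s - 5)/(s + 5)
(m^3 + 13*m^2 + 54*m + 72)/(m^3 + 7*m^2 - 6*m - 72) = (m + 3)/(m - 3)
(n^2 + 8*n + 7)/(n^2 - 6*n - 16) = (n^2 + 8*n + 7)/(n^2 - 6*n - 16)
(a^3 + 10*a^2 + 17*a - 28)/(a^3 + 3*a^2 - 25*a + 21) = (a + 4)/(a - 3)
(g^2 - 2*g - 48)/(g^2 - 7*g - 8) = (g + 6)/(g + 1)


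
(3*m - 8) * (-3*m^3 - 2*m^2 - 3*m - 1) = -9*m^4 + 18*m^3 + 7*m^2 + 21*m + 8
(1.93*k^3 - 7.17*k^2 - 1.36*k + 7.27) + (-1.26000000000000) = 1.93*k^3 - 7.17*k^2 - 1.36*k + 6.01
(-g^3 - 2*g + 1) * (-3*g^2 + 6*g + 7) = 3*g^5 - 6*g^4 - g^3 - 15*g^2 - 8*g + 7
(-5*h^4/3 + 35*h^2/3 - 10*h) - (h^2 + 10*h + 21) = -5*h^4/3 + 32*h^2/3 - 20*h - 21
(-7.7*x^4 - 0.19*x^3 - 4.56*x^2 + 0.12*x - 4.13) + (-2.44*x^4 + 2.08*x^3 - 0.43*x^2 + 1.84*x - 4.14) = -10.14*x^4 + 1.89*x^3 - 4.99*x^2 + 1.96*x - 8.27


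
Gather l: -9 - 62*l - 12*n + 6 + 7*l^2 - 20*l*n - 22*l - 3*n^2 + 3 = 7*l^2 + l*(-20*n - 84) - 3*n^2 - 12*n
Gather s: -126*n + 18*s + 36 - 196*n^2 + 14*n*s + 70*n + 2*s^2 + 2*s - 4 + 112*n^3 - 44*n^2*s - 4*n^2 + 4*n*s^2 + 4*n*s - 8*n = 112*n^3 - 200*n^2 - 64*n + s^2*(4*n + 2) + s*(-44*n^2 + 18*n + 20) + 32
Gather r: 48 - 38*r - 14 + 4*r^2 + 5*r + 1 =4*r^2 - 33*r + 35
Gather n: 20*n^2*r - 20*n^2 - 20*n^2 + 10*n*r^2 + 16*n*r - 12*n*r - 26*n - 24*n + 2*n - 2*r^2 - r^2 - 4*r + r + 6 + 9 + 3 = n^2*(20*r - 40) + n*(10*r^2 + 4*r - 48) - 3*r^2 - 3*r + 18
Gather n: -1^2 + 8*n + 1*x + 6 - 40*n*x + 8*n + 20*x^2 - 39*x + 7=n*(16 - 40*x) + 20*x^2 - 38*x + 12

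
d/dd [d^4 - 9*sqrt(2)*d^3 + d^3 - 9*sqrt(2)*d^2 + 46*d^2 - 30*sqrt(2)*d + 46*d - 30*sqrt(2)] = 4*d^3 - 27*sqrt(2)*d^2 + 3*d^2 - 18*sqrt(2)*d + 92*d - 30*sqrt(2) + 46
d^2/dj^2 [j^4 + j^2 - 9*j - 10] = 12*j^2 + 2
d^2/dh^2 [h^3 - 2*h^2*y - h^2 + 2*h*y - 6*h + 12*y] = 6*h - 4*y - 2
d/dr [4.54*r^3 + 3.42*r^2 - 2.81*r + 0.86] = 13.62*r^2 + 6.84*r - 2.81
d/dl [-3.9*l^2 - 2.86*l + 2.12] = -7.8*l - 2.86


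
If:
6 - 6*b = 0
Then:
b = 1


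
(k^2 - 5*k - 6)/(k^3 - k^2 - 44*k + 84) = (k + 1)/(k^2 + 5*k - 14)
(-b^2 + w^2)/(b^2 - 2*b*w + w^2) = (b + w)/(-b + w)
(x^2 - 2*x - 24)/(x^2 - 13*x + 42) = (x + 4)/(x - 7)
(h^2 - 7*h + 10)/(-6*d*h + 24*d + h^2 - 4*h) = (-h^2 + 7*h - 10)/(6*d*h - 24*d - h^2 + 4*h)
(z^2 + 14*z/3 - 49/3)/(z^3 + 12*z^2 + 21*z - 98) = (z - 7/3)/(z^2 + 5*z - 14)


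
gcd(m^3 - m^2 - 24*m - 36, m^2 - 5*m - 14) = m + 2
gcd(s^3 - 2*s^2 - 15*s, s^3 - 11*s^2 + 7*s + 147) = s + 3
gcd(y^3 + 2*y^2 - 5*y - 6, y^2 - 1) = y + 1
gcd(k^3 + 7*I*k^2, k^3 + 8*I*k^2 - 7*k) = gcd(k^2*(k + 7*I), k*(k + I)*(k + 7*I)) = k^2 + 7*I*k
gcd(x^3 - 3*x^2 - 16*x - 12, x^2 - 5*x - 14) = x + 2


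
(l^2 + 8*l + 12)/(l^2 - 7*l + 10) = (l^2 + 8*l + 12)/(l^2 - 7*l + 10)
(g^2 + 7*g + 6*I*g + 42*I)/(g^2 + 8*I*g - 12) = (g + 7)/(g + 2*I)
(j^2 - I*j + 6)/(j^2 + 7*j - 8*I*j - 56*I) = (j^2 - I*j + 6)/(j^2 + j*(7 - 8*I) - 56*I)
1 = 1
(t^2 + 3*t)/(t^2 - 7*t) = (t + 3)/(t - 7)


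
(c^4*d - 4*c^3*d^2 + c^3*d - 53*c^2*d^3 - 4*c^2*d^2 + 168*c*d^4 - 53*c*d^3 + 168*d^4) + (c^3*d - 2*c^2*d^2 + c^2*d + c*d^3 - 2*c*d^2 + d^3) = c^4*d - 4*c^3*d^2 + 2*c^3*d - 53*c^2*d^3 - 6*c^2*d^2 + c^2*d + 168*c*d^4 - 52*c*d^3 - 2*c*d^2 + 168*d^4 + d^3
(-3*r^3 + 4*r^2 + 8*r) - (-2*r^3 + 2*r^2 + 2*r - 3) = -r^3 + 2*r^2 + 6*r + 3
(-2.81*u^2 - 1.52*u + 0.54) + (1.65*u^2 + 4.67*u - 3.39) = -1.16*u^2 + 3.15*u - 2.85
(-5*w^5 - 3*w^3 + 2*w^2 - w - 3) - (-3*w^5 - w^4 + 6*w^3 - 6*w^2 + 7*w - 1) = -2*w^5 + w^4 - 9*w^3 + 8*w^2 - 8*w - 2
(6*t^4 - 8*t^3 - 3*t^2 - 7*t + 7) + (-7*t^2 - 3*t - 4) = 6*t^4 - 8*t^3 - 10*t^2 - 10*t + 3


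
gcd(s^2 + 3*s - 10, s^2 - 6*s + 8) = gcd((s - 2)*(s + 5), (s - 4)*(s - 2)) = s - 2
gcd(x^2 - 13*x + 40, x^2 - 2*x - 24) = 1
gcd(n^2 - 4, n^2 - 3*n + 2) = n - 2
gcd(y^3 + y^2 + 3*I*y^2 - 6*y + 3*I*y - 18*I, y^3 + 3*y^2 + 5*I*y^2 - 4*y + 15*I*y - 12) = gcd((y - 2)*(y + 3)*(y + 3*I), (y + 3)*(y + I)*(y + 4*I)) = y + 3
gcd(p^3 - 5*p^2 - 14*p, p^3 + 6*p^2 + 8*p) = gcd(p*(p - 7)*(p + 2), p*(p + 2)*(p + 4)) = p^2 + 2*p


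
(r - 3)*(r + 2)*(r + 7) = r^3 + 6*r^2 - 13*r - 42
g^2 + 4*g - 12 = (g - 2)*(g + 6)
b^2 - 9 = (b - 3)*(b + 3)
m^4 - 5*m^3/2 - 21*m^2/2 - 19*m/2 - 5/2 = (m - 5)*(m + 1/2)*(m + 1)^2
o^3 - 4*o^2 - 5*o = o*(o - 5)*(o + 1)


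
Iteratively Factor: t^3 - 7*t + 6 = (t + 3)*(t^2 - 3*t + 2) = (t - 1)*(t + 3)*(t - 2)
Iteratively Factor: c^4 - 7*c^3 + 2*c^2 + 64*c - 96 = (c - 4)*(c^3 - 3*c^2 - 10*c + 24) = (c - 4)*(c + 3)*(c^2 - 6*c + 8) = (c - 4)^2*(c + 3)*(c - 2)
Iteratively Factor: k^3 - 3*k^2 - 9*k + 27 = (k - 3)*(k^2 - 9) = (k - 3)*(k + 3)*(k - 3)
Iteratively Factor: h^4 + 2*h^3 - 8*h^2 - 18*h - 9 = (h + 1)*(h^3 + h^2 - 9*h - 9) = (h - 3)*(h + 1)*(h^2 + 4*h + 3) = (h - 3)*(h + 1)*(h + 3)*(h + 1)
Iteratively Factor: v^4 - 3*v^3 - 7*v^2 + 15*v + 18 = (v - 3)*(v^3 - 7*v - 6) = (v - 3)*(v + 1)*(v^2 - v - 6) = (v - 3)^2*(v + 1)*(v + 2)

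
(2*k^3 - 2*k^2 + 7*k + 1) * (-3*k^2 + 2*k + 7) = -6*k^5 + 10*k^4 - 11*k^3 - 3*k^2 + 51*k + 7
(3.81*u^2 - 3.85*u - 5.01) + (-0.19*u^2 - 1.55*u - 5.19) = 3.62*u^2 - 5.4*u - 10.2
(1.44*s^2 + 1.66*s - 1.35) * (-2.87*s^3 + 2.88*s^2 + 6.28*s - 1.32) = -4.1328*s^5 - 0.617*s^4 + 17.6985*s^3 + 4.636*s^2 - 10.6692*s + 1.782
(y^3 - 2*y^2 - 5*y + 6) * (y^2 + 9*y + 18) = y^5 + 7*y^4 - 5*y^3 - 75*y^2 - 36*y + 108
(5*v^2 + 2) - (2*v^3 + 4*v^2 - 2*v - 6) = -2*v^3 + v^2 + 2*v + 8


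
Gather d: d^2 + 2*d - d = d^2 + d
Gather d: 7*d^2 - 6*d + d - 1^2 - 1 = 7*d^2 - 5*d - 2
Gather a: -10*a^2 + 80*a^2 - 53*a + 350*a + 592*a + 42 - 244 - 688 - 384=70*a^2 + 889*a - 1274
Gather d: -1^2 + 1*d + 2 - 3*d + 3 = 4 - 2*d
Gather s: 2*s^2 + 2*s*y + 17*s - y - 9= 2*s^2 + s*(2*y + 17) - y - 9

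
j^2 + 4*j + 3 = (j + 1)*(j + 3)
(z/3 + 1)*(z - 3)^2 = z^3/3 - z^2 - 3*z + 9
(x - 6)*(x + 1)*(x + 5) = x^3 - 31*x - 30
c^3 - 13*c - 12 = (c - 4)*(c + 1)*(c + 3)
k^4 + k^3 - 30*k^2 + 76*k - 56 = (k - 2)^3*(k + 7)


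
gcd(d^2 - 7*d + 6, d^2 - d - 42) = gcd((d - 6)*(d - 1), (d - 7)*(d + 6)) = 1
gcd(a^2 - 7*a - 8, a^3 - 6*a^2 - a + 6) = a + 1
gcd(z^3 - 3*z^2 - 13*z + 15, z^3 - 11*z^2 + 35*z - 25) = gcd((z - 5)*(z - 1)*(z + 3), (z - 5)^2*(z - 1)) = z^2 - 6*z + 5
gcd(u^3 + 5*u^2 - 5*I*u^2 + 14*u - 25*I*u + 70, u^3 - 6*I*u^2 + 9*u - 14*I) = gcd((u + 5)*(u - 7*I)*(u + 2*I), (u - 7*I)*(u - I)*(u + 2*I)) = u^2 - 5*I*u + 14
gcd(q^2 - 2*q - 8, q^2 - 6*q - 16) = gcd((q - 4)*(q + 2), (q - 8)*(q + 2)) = q + 2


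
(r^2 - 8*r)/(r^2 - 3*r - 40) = r/(r + 5)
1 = 1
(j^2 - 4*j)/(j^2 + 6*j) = (j - 4)/(j + 6)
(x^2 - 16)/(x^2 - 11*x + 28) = (x + 4)/(x - 7)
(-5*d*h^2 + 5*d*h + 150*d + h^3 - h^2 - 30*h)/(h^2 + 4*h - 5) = (-5*d*h + 30*d + h^2 - 6*h)/(h - 1)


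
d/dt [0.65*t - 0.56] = 0.650000000000000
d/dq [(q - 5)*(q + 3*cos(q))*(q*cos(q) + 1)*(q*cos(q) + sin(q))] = (5 - q)*(q + 3*cos(q))*(q*sin(q) - 2*cos(q))*(q*cos(q) + 1) + (5 - q)*(q + 3*cos(q))*(q*sin(q) - cos(q))*(q*cos(q) + sin(q)) + (5 - q)*(q*cos(q) + 1)*(q*cos(q) + sin(q))*(3*sin(q) - 1) + (q + 3*cos(q))*(q*cos(q) + 1)*(q*cos(q) + sin(q))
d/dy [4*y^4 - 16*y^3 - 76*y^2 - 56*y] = 16*y^3 - 48*y^2 - 152*y - 56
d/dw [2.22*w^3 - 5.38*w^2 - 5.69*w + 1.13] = 6.66*w^2 - 10.76*w - 5.69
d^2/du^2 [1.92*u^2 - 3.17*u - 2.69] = 3.84000000000000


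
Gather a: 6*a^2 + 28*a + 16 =6*a^2 + 28*a + 16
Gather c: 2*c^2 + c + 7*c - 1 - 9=2*c^2 + 8*c - 10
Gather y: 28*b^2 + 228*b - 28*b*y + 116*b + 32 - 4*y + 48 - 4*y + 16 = 28*b^2 + 344*b + y*(-28*b - 8) + 96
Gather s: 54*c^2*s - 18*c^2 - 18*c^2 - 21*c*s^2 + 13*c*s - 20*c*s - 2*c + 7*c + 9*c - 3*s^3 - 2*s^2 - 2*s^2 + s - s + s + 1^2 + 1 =-36*c^2 + 14*c - 3*s^3 + s^2*(-21*c - 4) + s*(54*c^2 - 7*c + 1) + 2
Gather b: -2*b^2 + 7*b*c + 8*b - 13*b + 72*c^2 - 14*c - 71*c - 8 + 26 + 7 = -2*b^2 + b*(7*c - 5) + 72*c^2 - 85*c + 25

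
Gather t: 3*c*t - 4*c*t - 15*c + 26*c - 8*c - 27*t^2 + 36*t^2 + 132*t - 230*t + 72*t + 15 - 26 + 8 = 3*c + 9*t^2 + t*(-c - 26) - 3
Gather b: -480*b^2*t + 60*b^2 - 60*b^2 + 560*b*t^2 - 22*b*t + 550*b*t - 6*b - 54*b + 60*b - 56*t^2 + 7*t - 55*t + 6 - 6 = -480*b^2*t + b*(560*t^2 + 528*t) - 56*t^2 - 48*t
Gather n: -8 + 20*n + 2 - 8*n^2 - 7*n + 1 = -8*n^2 + 13*n - 5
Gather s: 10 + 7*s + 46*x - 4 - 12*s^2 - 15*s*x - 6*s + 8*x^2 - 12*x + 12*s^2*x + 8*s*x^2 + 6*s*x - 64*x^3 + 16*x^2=s^2*(12*x - 12) + s*(8*x^2 - 9*x + 1) - 64*x^3 + 24*x^2 + 34*x + 6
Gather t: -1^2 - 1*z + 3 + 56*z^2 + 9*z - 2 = 56*z^2 + 8*z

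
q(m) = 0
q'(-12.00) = 0.00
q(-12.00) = 0.00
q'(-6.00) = 0.00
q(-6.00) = 0.00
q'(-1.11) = 0.00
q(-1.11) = 0.00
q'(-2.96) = 0.00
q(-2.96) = 0.00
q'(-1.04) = 0.00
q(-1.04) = 0.00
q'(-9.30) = 0.00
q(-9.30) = 0.00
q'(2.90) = 0.00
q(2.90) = 0.00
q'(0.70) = 0.00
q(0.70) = 0.00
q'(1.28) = 0.00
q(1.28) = 0.00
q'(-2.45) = 0.00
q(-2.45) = 0.00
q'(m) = 0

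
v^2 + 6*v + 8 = (v + 2)*(v + 4)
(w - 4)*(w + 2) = w^2 - 2*w - 8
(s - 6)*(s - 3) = s^2 - 9*s + 18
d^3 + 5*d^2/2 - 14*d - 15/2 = (d - 3)*(d + 1/2)*(d + 5)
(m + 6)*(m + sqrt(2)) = m^2 + sqrt(2)*m + 6*m + 6*sqrt(2)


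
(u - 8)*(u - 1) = u^2 - 9*u + 8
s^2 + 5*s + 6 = (s + 2)*(s + 3)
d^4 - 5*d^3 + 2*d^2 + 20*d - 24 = (d - 3)*(d - 2)^2*(d + 2)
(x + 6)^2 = x^2 + 12*x + 36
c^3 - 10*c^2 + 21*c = c*(c - 7)*(c - 3)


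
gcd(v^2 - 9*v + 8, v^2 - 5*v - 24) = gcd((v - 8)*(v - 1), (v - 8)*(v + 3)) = v - 8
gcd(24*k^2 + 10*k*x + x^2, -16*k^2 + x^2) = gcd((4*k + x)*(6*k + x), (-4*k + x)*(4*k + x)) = 4*k + x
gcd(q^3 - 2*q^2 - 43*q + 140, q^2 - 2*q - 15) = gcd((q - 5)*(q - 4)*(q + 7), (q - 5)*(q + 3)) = q - 5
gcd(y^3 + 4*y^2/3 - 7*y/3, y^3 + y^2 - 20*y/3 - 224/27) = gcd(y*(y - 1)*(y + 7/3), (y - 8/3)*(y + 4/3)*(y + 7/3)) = y + 7/3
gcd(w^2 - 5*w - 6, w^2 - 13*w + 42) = w - 6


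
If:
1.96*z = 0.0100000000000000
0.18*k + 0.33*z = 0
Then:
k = -0.01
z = 0.01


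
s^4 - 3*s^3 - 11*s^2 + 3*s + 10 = (s - 5)*(s - 1)*(s + 1)*(s + 2)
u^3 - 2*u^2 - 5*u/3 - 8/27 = (u - 8/3)*(u + 1/3)^2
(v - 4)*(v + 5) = v^2 + v - 20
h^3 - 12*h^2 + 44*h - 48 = (h - 6)*(h - 4)*(h - 2)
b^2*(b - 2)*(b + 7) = b^4 + 5*b^3 - 14*b^2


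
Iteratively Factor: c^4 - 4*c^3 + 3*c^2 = (c - 3)*(c^3 - c^2) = (c - 3)*(c - 1)*(c^2) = c*(c - 3)*(c - 1)*(c)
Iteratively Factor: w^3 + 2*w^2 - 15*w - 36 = (w + 3)*(w^2 - w - 12) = (w + 3)^2*(w - 4)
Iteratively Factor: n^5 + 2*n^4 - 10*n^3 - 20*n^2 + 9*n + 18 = (n + 1)*(n^4 + n^3 - 11*n^2 - 9*n + 18) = (n + 1)*(n + 3)*(n^3 - 2*n^2 - 5*n + 6) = (n + 1)*(n + 2)*(n + 3)*(n^2 - 4*n + 3) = (n - 1)*(n + 1)*(n + 2)*(n + 3)*(n - 3)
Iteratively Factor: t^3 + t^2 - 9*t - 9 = (t + 1)*(t^2 - 9) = (t + 1)*(t + 3)*(t - 3)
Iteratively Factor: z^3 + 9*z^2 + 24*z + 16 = (z + 4)*(z^2 + 5*z + 4) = (z + 4)^2*(z + 1)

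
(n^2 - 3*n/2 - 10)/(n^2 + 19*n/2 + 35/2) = (n - 4)/(n + 7)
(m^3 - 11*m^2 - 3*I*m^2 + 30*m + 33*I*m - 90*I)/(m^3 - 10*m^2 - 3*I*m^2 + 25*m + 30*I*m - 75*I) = (m - 6)/(m - 5)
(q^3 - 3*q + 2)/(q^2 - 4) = (q^2 - 2*q + 1)/(q - 2)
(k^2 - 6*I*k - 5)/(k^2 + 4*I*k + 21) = (k^2 - 6*I*k - 5)/(k^2 + 4*I*k + 21)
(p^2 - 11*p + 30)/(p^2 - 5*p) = (p - 6)/p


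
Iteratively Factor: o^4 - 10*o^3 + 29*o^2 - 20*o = (o)*(o^3 - 10*o^2 + 29*o - 20) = o*(o - 4)*(o^2 - 6*o + 5) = o*(o - 4)*(o - 1)*(o - 5)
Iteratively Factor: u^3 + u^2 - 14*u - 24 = (u + 2)*(u^2 - u - 12) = (u + 2)*(u + 3)*(u - 4)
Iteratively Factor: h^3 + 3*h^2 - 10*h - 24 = (h - 3)*(h^2 + 6*h + 8) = (h - 3)*(h + 2)*(h + 4)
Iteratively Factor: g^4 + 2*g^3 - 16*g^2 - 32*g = (g)*(g^3 + 2*g^2 - 16*g - 32) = g*(g + 2)*(g^2 - 16) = g*(g + 2)*(g + 4)*(g - 4)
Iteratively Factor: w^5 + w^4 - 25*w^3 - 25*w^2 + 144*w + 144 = (w + 3)*(w^4 - 2*w^3 - 19*w^2 + 32*w + 48) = (w + 1)*(w + 3)*(w^3 - 3*w^2 - 16*w + 48) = (w + 1)*(w + 3)*(w + 4)*(w^2 - 7*w + 12) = (w - 3)*(w + 1)*(w + 3)*(w + 4)*(w - 4)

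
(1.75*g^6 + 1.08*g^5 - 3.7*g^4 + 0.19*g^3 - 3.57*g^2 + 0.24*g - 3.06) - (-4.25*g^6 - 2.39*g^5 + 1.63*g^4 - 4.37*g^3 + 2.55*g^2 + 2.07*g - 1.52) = 6.0*g^6 + 3.47*g^5 - 5.33*g^4 + 4.56*g^3 - 6.12*g^2 - 1.83*g - 1.54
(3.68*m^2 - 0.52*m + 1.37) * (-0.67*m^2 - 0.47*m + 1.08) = -2.4656*m^4 - 1.3812*m^3 + 3.3009*m^2 - 1.2055*m + 1.4796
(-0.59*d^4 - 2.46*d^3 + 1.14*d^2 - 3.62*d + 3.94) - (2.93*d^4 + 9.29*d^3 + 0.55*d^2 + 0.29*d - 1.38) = -3.52*d^4 - 11.75*d^3 + 0.59*d^2 - 3.91*d + 5.32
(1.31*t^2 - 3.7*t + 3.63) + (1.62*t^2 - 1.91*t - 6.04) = 2.93*t^2 - 5.61*t - 2.41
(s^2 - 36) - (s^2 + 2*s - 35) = -2*s - 1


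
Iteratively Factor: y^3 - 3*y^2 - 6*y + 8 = (y - 1)*(y^2 - 2*y - 8) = (y - 4)*(y - 1)*(y + 2)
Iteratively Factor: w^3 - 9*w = (w)*(w^2 - 9) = w*(w + 3)*(w - 3)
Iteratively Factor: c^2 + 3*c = (c + 3)*(c)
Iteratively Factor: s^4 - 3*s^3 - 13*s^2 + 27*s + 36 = (s - 4)*(s^3 + s^2 - 9*s - 9) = (s - 4)*(s + 3)*(s^2 - 2*s - 3) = (s - 4)*(s + 1)*(s + 3)*(s - 3)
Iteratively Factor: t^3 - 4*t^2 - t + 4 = (t - 4)*(t^2 - 1) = (t - 4)*(t + 1)*(t - 1)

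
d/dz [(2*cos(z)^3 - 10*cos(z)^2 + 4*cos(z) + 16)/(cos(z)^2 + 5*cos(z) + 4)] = 2*(sin(z)^2 - 8*cos(z) + 31)*sin(z)/(cos(z) + 4)^2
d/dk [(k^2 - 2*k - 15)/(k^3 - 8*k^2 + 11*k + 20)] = (-k^2 - 6*k + 5)/(k^4 - 6*k^3 + k^2 + 24*k + 16)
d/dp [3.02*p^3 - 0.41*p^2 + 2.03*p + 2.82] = 9.06*p^2 - 0.82*p + 2.03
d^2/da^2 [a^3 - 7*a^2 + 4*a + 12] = 6*a - 14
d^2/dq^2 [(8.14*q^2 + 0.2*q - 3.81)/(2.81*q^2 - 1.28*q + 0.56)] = (61.714344*q^3 - 257.35947*q^2 + 80.334528*q + 4.898352)/(22.188041*q^6 - 30.321024*q^5 + 27.07716*q^4 - 14.1824*q^3 + 5.39616*q^2 - 1.204224*q + 0.175616)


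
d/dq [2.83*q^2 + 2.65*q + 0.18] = 5.66*q + 2.65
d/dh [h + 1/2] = 1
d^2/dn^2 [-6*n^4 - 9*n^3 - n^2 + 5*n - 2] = -72*n^2 - 54*n - 2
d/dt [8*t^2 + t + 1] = 16*t + 1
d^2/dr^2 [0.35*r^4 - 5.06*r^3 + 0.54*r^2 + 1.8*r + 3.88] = 4.2*r^2 - 30.36*r + 1.08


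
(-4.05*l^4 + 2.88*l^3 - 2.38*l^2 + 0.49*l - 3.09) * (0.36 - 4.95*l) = 20.0475*l^5 - 15.714*l^4 + 12.8178*l^3 - 3.2823*l^2 + 15.4719*l - 1.1124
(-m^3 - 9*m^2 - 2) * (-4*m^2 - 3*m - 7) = 4*m^5 + 39*m^4 + 34*m^3 + 71*m^2 + 6*m + 14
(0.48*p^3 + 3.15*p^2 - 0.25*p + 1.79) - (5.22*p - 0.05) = 0.48*p^3 + 3.15*p^2 - 5.47*p + 1.84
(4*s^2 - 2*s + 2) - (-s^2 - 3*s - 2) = 5*s^2 + s + 4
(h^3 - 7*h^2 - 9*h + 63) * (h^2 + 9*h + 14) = h^5 + 2*h^4 - 58*h^3 - 116*h^2 + 441*h + 882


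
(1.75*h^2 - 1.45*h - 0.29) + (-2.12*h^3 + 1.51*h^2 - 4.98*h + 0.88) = -2.12*h^3 + 3.26*h^2 - 6.43*h + 0.59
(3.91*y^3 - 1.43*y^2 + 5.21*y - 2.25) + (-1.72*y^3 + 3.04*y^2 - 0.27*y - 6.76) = 2.19*y^3 + 1.61*y^2 + 4.94*y - 9.01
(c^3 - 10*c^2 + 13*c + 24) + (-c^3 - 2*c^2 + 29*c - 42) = -12*c^2 + 42*c - 18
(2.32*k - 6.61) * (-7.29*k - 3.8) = -16.9128*k^2 + 39.3709*k + 25.118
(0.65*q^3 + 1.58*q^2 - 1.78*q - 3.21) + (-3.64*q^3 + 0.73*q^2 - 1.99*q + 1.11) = -2.99*q^3 + 2.31*q^2 - 3.77*q - 2.1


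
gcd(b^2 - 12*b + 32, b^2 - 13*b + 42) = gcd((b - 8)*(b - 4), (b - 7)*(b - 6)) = 1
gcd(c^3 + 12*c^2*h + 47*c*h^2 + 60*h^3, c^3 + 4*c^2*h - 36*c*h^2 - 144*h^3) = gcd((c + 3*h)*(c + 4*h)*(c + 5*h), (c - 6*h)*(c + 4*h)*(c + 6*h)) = c + 4*h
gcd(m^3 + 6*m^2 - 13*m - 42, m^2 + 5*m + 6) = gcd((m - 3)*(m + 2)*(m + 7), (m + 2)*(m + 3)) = m + 2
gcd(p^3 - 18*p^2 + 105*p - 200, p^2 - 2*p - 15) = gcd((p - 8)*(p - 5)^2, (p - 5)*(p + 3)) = p - 5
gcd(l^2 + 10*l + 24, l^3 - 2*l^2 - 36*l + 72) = l + 6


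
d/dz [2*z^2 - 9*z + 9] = 4*z - 9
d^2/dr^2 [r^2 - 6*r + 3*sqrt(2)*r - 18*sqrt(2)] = 2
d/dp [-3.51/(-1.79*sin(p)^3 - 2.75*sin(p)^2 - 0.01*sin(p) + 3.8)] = (-19.305*sin(p) + 9.42435*cos(2*p) - 9.45945)*cos(p)/(1.79*sin(p)^3 + 2.75*sin(p)^2 + 0.01*sin(p) - 3.8)^2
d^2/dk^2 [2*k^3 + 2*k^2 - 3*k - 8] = 12*k + 4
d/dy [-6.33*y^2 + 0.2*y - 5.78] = 0.2 - 12.66*y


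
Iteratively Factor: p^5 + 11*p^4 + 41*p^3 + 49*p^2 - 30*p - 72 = (p + 3)*(p^4 + 8*p^3 + 17*p^2 - 2*p - 24) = (p + 3)^2*(p^3 + 5*p^2 + 2*p - 8) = (p - 1)*(p + 3)^2*(p^2 + 6*p + 8) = (p - 1)*(p + 2)*(p + 3)^2*(p + 4)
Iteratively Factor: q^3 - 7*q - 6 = (q - 3)*(q^2 + 3*q + 2) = (q - 3)*(q + 1)*(q + 2)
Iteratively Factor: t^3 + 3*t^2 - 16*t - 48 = (t + 4)*(t^2 - t - 12) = (t - 4)*(t + 4)*(t + 3)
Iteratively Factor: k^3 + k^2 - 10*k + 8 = (k - 2)*(k^2 + 3*k - 4) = (k - 2)*(k + 4)*(k - 1)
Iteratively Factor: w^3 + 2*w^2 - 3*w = (w - 1)*(w^2 + 3*w) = w*(w - 1)*(w + 3)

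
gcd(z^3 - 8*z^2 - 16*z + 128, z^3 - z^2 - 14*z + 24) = z + 4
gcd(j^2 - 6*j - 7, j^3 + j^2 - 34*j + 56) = 1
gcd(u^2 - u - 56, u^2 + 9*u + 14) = u + 7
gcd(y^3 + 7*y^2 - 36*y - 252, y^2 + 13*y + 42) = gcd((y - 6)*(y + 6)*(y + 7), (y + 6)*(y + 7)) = y^2 + 13*y + 42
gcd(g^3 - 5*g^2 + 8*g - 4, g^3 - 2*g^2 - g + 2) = g^2 - 3*g + 2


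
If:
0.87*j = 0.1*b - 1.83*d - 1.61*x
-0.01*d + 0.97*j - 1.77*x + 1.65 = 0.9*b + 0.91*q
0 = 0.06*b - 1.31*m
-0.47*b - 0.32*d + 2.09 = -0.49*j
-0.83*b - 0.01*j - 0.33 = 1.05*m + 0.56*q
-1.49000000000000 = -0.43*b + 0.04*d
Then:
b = 3.42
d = -0.52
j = -1.33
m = 0.16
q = -5.92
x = 1.52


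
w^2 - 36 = (w - 6)*(w + 6)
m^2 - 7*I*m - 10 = (m - 5*I)*(m - 2*I)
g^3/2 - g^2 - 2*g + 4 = (g/2 + 1)*(g - 2)^2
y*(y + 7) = y^2 + 7*y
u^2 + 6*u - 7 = (u - 1)*(u + 7)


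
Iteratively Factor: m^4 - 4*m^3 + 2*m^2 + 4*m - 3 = (m - 3)*(m^3 - m^2 - m + 1) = (m - 3)*(m + 1)*(m^2 - 2*m + 1) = (m - 3)*(m - 1)*(m + 1)*(m - 1)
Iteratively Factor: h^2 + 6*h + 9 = (h + 3)*(h + 3)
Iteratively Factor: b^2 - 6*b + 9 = (b - 3)*(b - 3)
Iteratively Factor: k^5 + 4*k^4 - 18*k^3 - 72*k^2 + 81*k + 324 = (k + 4)*(k^4 - 18*k^2 + 81) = (k + 3)*(k + 4)*(k^3 - 3*k^2 - 9*k + 27) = (k - 3)*(k + 3)*(k + 4)*(k^2 - 9) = (k - 3)^2*(k + 3)*(k + 4)*(k + 3)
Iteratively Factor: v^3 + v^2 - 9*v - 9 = (v - 3)*(v^2 + 4*v + 3) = (v - 3)*(v + 1)*(v + 3)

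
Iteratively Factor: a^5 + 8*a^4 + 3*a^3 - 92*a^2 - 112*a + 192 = (a + 4)*(a^4 + 4*a^3 - 13*a^2 - 40*a + 48) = (a + 4)^2*(a^3 - 13*a + 12) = (a - 1)*(a + 4)^2*(a^2 + a - 12) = (a - 3)*(a - 1)*(a + 4)^2*(a + 4)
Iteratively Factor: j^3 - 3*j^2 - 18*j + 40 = (j - 5)*(j^2 + 2*j - 8) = (j - 5)*(j - 2)*(j + 4)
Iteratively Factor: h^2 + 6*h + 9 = (h + 3)*(h + 3)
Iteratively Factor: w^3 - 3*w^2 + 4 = (w - 2)*(w^2 - w - 2) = (w - 2)*(w + 1)*(w - 2)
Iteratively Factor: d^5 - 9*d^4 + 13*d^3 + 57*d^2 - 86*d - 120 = (d + 1)*(d^4 - 10*d^3 + 23*d^2 + 34*d - 120) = (d - 3)*(d + 1)*(d^3 - 7*d^2 + 2*d + 40) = (d - 4)*(d - 3)*(d + 1)*(d^2 - 3*d - 10) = (d - 4)*(d - 3)*(d + 1)*(d + 2)*(d - 5)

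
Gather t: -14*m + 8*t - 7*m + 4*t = -21*m + 12*t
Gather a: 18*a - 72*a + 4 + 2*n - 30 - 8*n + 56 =-54*a - 6*n + 30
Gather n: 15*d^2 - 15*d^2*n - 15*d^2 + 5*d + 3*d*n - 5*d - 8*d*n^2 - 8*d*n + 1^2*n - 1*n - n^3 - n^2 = -n^3 + n^2*(-8*d - 1) + n*(-15*d^2 - 5*d)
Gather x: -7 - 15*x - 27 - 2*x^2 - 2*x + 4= -2*x^2 - 17*x - 30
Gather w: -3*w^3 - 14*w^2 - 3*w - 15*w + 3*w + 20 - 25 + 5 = -3*w^3 - 14*w^2 - 15*w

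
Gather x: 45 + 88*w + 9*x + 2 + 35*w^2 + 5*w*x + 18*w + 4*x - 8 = 35*w^2 + 106*w + x*(5*w + 13) + 39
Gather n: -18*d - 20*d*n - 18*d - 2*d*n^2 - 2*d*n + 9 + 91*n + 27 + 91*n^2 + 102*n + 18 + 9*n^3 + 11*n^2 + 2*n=-36*d + 9*n^3 + n^2*(102 - 2*d) + n*(195 - 22*d) + 54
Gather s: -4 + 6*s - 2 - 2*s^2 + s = -2*s^2 + 7*s - 6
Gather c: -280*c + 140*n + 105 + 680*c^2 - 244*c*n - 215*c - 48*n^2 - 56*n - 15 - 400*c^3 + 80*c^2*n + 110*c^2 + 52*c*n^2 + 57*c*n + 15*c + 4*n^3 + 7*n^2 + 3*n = -400*c^3 + c^2*(80*n + 790) + c*(52*n^2 - 187*n - 480) + 4*n^3 - 41*n^2 + 87*n + 90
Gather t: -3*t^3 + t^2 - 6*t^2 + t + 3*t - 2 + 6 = -3*t^3 - 5*t^2 + 4*t + 4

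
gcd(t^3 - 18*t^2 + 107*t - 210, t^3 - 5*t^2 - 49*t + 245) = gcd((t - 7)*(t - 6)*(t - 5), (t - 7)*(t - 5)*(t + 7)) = t^2 - 12*t + 35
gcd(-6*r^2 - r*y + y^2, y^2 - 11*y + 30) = 1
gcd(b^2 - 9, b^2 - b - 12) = b + 3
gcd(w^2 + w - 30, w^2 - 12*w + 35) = w - 5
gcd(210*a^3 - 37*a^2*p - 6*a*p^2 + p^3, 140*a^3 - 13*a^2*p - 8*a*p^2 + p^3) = 35*a^2 - 12*a*p + p^2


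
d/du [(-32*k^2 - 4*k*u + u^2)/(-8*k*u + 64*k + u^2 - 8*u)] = 4*(-k - 2)/(u^2 - 16*u + 64)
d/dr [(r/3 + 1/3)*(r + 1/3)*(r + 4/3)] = r^2 + 16*r/9 + 19/27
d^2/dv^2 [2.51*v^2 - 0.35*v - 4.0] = 5.02000000000000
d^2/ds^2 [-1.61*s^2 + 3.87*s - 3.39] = -3.22000000000000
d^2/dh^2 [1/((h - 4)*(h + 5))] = 2*((h - 4)^2 + (h - 4)*(h + 5) + (h + 5)^2)/((h - 4)^3*(h + 5)^3)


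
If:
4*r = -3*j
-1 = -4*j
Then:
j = 1/4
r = -3/16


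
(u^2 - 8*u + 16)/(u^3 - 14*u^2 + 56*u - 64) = (u - 4)/(u^2 - 10*u + 16)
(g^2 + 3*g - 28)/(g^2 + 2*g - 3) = (g^2 + 3*g - 28)/(g^2 + 2*g - 3)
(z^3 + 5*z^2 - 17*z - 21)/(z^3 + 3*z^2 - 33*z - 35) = (z - 3)/(z - 5)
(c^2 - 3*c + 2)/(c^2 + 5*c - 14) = (c - 1)/(c + 7)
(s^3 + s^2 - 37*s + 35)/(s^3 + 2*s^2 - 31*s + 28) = (s - 5)/(s - 4)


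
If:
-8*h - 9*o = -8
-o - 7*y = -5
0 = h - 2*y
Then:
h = 74/47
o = -24/47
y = 37/47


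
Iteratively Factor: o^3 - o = (o - 1)*(o^2 + o) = o*(o - 1)*(o + 1)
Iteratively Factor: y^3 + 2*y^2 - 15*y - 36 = (y + 3)*(y^2 - y - 12) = (y + 3)^2*(y - 4)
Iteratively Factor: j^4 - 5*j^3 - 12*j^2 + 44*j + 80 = (j + 2)*(j^3 - 7*j^2 + 2*j + 40) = (j - 5)*(j + 2)*(j^2 - 2*j - 8) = (j - 5)*(j - 4)*(j + 2)*(j + 2)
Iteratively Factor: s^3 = (s)*(s^2) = s^2*(s)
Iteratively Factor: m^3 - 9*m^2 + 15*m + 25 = (m - 5)*(m^2 - 4*m - 5) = (m - 5)^2*(m + 1)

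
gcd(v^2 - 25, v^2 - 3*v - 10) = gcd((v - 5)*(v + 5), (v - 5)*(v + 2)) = v - 5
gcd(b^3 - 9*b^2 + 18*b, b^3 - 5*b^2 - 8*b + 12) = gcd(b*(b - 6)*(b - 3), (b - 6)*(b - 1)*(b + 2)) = b - 6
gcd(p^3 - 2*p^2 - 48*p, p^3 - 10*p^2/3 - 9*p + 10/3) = 1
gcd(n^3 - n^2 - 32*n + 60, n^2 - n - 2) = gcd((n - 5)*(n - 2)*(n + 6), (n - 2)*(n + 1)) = n - 2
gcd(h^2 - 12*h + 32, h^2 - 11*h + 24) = h - 8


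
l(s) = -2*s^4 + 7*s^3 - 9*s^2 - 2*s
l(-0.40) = -1.14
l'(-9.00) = 7693.00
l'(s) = -8*s^3 + 21*s^2 - 18*s - 2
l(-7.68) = -10644.22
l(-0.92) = -12.66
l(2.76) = -42.96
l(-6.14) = -4789.86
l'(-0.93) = 39.34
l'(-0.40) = 9.07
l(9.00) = -8766.00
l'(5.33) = -712.71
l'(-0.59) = 17.57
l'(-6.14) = 2752.02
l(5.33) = -820.54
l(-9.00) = -18936.00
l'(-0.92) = 38.56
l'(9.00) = -4295.00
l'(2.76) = -59.91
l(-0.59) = -3.63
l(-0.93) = -13.05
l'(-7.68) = 4998.75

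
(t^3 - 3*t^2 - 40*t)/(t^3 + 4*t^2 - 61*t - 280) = t/(t + 7)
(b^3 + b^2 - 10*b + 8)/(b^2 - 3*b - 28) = (b^2 - 3*b + 2)/(b - 7)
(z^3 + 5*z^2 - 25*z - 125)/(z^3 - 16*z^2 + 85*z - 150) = (z^2 + 10*z + 25)/(z^2 - 11*z + 30)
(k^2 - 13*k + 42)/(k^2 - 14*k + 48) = (k - 7)/(k - 8)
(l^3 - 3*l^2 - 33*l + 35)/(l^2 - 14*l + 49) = (l^2 + 4*l - 5)/(l - 7)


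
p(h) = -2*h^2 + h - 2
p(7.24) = -99.60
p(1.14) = -3.46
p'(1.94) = -6.76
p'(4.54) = -17.16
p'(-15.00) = 61.00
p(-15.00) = -467.00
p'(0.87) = -2.48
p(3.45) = -22.36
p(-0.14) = -2.18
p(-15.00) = -467.00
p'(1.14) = -3.56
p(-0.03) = -2.03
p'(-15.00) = 61.00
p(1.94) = -7.59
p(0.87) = -2.64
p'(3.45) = -12.80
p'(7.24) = -27.96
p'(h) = 1 - 4*h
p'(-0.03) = 1.12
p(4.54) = -38.68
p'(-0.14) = 1.56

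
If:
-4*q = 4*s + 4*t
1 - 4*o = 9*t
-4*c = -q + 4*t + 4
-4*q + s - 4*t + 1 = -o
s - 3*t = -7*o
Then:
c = -64/61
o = 4/61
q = 8/61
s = -13/61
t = 5/61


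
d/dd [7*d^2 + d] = 14*d + 1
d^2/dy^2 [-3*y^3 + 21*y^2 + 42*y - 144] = 42 - 18*y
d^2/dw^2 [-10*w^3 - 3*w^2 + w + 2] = -60*w - 6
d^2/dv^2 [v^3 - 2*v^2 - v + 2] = 6*v - 4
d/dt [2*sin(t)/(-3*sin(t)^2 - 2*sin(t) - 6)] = 6*(sin(t)^2 - 2)*cos(t)/(3*sin(t)^2 + 2*sin(t) + 6)^2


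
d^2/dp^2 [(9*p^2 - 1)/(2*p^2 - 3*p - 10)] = 2*(54*p^3 + 528*p^2 + 18*p + 871)/(8*p^6 - 36*p^5 - 66*p^4 + 333*p^3 + 330*p^2 - 900*p - 1000)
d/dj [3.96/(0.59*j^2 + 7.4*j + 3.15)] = (-4.6728*j - 29.304)/(0.59*j^2 + 7.4*j + 3.15)^2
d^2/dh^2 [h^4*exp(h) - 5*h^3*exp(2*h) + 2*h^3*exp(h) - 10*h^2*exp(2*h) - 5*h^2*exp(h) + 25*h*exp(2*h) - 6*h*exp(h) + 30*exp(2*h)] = (h^4 - 20*h^3*exp(h) + 10*h^3 - 100*h^2*exp(h) + 19*h^2 - 10*h*exp(h) - 14*h + 200*exp(h) - 22)*exp(h)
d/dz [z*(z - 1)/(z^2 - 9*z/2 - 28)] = 14*(-z^2 - 16*z + 8)/(4*z^4 - 36*z^3 - 143*z^2 + 1008*z + 3136)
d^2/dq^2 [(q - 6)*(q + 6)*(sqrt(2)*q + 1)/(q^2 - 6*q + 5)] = 2*(-5*sqrt(2)*q^3 + 6*q^3 - 90*sqrt(2)*q^2 - 123*q^2 + 648*q + 615*sqrt(2)*q - 1080*sqrt(2) - 1091)/(q^6 - 18*q^5 + 123*q^4 - 396*q^3 + 615*q^2 - 450*q + 125)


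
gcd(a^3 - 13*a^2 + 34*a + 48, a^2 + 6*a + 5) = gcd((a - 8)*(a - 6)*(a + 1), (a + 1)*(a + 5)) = a + 1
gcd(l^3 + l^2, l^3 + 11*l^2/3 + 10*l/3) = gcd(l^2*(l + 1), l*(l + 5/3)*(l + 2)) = l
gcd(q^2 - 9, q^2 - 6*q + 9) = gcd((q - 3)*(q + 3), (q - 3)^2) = q - 3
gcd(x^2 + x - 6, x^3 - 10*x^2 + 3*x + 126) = x + 3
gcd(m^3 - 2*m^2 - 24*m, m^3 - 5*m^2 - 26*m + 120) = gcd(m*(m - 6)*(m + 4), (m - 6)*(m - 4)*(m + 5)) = m - 6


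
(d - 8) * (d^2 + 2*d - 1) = d^3 - 6*d^2 - 17*d + 8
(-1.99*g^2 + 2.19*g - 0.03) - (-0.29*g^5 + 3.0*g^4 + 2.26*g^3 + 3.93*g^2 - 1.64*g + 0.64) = 0.29*g^5 - 3.0*g^4 - 2.26*g^3 - 5.92*g^2 + 3.83*g - 0.67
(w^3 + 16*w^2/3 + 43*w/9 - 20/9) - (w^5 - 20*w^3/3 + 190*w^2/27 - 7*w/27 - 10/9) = -w^5 + 23*w^3/3 - 46*w^2/27 + 136*w/27 - 10/9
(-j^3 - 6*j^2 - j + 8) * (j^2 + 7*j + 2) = -j^5 - 13*j^4 - 45*j^3 - 11*j^2 + 54*j + 16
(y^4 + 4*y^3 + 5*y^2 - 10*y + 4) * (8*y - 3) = 8*y^5 + 29*y^4 + 28*y^3 - 95*y^2 + 62*y - 12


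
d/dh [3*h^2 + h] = 6*h + 1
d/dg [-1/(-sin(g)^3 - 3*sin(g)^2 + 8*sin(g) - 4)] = (-3*sin(g)^2 - 6*sin(g) + 8)*cos(g)/(sin(g)^3 + 3*sin(g)^2 - 8*sin(g) + 4)^2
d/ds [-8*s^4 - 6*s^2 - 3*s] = -32*s^3 - 12*s - 3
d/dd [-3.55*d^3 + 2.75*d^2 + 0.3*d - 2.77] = -10.65*d^2 + 5.5*d + 0.3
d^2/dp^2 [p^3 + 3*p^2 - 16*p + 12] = 6*p + 6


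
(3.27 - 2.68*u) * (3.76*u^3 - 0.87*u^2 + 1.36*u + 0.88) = -10.0768*u^4 + 14.6268*u^3 - 6.4897*u^2 + 2.0888*u + 2.8776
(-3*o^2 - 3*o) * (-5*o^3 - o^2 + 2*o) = 15*o^5 + 18*o^4 - 3*o^3 - 6*o^2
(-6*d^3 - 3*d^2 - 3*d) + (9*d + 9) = -6*d^3 - 3*d^2 + 6*d + 9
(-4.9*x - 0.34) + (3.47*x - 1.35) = -1.43*x - 1.69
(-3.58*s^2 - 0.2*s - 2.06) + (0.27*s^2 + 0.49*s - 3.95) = -3.31*s^2 + 0.29*s - 6.01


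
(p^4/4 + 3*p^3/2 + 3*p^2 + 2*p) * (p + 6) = p^5/4 + 3*p^4 + 12*p^3 + 20*p^2 + 12*p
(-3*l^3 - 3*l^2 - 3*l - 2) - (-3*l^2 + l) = -3*l^3 - 4*l - 2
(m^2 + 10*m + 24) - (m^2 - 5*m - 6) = 15*m + 30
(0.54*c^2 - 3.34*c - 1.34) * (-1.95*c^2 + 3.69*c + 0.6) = -1.053*c^4 + 8.5056*c^3 - 9.3876*c^2 - 6.9486*c - 0.804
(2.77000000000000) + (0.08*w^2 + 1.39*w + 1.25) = 0.08*w^2 + 1.39*w + 4.02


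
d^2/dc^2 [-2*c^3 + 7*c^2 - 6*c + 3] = 14 - 12*c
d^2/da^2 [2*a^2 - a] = 4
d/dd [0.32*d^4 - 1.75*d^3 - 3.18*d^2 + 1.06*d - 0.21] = 1.28*d^3 - 5.25*d^2 - 6.36*d + 1.06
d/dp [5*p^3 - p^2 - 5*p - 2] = 15*p^2 - 2*p - 5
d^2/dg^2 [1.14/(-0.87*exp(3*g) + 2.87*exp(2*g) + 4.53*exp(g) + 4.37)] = (1.14*(-5.22*exp(2*g) + 11.48*exp(g) + 9.06)*(-2.61*exp(2*g) + 5.74*exp(g) + 4.53)*exp(g) + (8.9262*exp(2*g) - 13.0872*exp(g) - 5.1642)*(-0.87*exp(3*g) + 2.87*exp(2*g) + 4.53*exp(g) + 4.37))*exp(g)/(-0.87*exp(3*g) + 2.87*exp(2*g) + 4.53*exp(g) + 4.37)^3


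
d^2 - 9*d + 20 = (d - 5)*(d - 4)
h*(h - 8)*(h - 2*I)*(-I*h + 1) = -I*h^4 - h^3 + 8*I*h^3 + 8*h^2 - 2*I*h^2 + 16*I*h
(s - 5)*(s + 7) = s^2 + 2*s - 35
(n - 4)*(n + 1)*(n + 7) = n^3 + 4*n^2 - 25*n - 28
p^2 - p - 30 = (p - 6)*(p + 5)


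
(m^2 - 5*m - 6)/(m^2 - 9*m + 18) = (m + 1)/(m - 3)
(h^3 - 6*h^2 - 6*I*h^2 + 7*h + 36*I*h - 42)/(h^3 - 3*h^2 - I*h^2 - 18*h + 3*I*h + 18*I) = (h^2 - 6*I*h + 7)/(h^2 + h*(3 - I) - 3*I)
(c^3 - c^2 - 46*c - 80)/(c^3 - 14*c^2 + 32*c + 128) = (c + 5)/(c - 8)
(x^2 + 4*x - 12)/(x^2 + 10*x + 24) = (x - 2)/(x + 4)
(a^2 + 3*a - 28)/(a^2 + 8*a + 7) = (a - 4)/(a + 1)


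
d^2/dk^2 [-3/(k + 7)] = -6/(k + 7)^3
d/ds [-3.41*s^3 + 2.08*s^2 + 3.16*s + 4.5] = -10.23*s^2 + 4.16*s + 3.16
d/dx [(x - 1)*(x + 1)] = 2*x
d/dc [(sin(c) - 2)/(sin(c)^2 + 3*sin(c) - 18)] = (4*sin(c) + cos(c)^2 - 13)*cos(c)/(sin(c)^2 + 3*sin(c) - 18)^2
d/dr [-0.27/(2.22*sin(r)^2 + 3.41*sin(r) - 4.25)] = (1.1988*sin(r) + 0.9207)*cos(r)/(2.22*sin(r)^2 + 3.41*sin(r) - 4.25)^2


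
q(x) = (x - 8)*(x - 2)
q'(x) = 2*x - 10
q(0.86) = 8.14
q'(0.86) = -8.28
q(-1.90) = 38.61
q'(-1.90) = -13.80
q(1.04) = 6.68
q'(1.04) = -7.92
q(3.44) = -6.57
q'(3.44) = -3.12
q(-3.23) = 58.73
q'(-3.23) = -16.46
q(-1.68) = 35.62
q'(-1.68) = -13.36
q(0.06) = 15.40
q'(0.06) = -9.88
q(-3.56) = 64.27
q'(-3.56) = -17.12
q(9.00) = 7.00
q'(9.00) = 8.00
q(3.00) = -5.00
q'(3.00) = -4.00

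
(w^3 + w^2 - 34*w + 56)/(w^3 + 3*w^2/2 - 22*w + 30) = 2*(w^2 + 3*w - 28)/(2*w^2 + 7*w - 30)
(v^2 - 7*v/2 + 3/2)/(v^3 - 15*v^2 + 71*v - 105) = (v - 1/2)/(v^2 - 12*v + 35)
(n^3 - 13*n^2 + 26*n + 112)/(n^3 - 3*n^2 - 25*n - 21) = (n^2 - 6*n - 16)/(n^2 + 4*n + 3)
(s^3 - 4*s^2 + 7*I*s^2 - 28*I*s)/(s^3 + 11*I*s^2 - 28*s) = (s - 4)/(s + 4*I)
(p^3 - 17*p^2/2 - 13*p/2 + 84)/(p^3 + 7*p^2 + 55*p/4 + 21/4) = 2*(2*p^2 - 23*p + 56)/(4*p^2 + 16*p + 7)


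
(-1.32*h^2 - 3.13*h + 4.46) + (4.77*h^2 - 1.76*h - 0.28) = 3.45*h^2 - 4.89*h + 4.18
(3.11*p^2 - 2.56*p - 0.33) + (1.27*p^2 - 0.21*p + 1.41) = 4.38*p^2 - 2.77*p + 1.08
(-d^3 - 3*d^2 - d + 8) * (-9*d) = 9*d^4 + 27*d^3 + 9*d^2 - 72*d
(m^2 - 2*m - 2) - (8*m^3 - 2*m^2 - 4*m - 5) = -8*m^3 + 3*m^2 + 2*m + 3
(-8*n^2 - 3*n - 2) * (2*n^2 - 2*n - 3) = -16*n^4 + 10*n^3 + 26*n^2 + 13*n + 6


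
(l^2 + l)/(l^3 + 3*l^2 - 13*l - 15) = l/(l^2 + 2*l - 15)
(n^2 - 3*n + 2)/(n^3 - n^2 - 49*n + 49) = (n - 2)/(n^2 - 49)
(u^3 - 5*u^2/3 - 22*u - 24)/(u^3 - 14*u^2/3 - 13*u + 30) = (3*u + 4)/(3*u - 5)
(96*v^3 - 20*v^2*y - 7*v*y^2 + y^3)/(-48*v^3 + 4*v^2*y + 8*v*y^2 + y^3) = (24*v^2 - 11*v*y + y^2)/(-12*v^2 + 4*v*y + y^2)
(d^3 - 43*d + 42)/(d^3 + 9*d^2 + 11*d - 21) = (d - 6)/(d + 3)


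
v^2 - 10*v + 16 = (v - 8)*(v - 2)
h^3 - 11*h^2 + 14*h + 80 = (h - 8)*(h - 5)*(h + 2)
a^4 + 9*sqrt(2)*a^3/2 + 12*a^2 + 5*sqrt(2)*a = a*(a + sqrt(2))^2*(a + 5*sqrt(2)/2)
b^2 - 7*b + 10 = (b - 5)*(b - 2)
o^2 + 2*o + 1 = (o + 1)^2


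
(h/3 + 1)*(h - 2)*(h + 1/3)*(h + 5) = h^4/3 + 19*h^3/9 + h^2/3 - 91*h/9 - 10/3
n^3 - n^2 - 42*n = n*(n - 7)*(n + 6)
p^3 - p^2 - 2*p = p*(p - 2)*(p + 1)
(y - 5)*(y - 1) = y^2 - 6*y + 5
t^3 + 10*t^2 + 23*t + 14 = (t + 1)*(t + 2)*(t + 7)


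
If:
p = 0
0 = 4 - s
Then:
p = 0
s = 4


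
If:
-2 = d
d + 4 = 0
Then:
No Solution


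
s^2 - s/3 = s*(s - 1/3)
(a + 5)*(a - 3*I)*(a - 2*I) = a^3 + 5*a^2 - 5*I*a^2 - 6*a - 25*I*a - 30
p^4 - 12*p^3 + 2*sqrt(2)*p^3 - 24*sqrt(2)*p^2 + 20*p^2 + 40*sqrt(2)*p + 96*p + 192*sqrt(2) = (p - 8)*(p - 6)*(p + 2)*(p + 2*sqrt(2))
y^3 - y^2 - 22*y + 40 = (y - 4)*(y - 2)*(y + 5)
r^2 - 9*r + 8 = (r - 8)*(r - 1)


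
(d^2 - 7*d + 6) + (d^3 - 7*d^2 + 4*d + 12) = d^3 - 6*d^2 - 3*d + 18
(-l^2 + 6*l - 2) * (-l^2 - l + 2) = l^4 - 5*l^3 - 6*l^2 + 14*l - 4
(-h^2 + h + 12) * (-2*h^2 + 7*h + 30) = 2*h^4 - 9*h^3 - 47*h^2 + 114*h + 360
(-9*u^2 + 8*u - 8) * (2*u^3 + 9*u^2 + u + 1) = -18*u^5 - 65*u^4 + 47*u^3 - 73*u^2 - 8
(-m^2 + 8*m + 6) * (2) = -2*m^2 + 16*m + 12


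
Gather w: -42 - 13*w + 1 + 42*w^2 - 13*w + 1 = 42*w^2 - 26*w - 40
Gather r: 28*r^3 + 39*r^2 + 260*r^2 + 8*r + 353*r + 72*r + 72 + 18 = 28*r^3 + 299*r^2 + 433*r + 90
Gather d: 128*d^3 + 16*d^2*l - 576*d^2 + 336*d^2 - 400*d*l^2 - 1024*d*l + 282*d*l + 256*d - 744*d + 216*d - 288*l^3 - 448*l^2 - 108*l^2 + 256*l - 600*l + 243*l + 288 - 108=128*d^3 + d^2*(16*l - 240) + d*(-400*l^2 - 742*l - 272) - 288*l^3 - 556*l^2 - 101*l + 180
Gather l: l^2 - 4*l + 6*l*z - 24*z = l^2 + l*(6*z - 4) - 24*z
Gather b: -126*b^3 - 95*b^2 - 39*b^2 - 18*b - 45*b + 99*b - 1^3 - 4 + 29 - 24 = -126*b^3 - 134*b^2 + 36*b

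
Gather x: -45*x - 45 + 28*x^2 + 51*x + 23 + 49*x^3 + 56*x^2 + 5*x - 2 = 49*x^3 + 84*x^2 + 11*x - 24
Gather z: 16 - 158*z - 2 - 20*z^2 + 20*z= -20*z^2 - 138*z + 14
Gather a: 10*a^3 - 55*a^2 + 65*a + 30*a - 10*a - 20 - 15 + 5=10*a^3 - 55*a^2 + 85*a - 30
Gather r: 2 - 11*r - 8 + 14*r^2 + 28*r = 14*r^2 + 17*r - 6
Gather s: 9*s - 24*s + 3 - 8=-15*s - 5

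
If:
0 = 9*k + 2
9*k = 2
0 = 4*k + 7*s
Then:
No Solution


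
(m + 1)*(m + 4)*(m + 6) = m^3 + 11*m^2 + 34*m + 24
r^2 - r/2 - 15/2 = (r - 3)*(r + 5/2)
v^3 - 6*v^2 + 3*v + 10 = (v - 5)*(v - 2)*(v + 1)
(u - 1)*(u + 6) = u^2 + 5*u - 6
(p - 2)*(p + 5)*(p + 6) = p^3 + 9*p^2 + 8*p - 60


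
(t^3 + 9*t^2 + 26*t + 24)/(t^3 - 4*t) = (t^2 + 7*t + 12)/(t*(t - 2))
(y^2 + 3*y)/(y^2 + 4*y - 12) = y*(y + 3)/(y^2 + 4*y - 12)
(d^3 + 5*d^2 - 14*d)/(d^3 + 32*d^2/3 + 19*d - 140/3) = 3*d*(d - 2)/(3*d^2 + 11*d - 20)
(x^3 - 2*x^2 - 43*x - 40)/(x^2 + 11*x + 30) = (x^2 - 7*x - 8)/(x + 6)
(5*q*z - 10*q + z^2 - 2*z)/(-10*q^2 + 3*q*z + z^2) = (z - 2)/(-2*q + z)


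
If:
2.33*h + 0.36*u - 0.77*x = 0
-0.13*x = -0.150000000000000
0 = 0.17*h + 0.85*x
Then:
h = -5.77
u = 39.81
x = 1.15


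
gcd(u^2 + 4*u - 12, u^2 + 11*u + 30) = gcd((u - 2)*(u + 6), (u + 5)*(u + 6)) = u + 6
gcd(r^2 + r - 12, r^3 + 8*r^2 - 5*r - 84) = r^2 + r - 12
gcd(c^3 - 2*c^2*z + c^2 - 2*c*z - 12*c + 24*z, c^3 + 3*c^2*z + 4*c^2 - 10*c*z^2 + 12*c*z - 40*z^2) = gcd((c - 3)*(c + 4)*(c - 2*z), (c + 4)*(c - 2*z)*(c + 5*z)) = -c^2 + 2*c*z - 4*c + 8*z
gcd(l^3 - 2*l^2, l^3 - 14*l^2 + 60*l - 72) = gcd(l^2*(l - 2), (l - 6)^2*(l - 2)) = l - 2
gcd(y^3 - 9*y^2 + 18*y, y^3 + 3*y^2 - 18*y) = y^2 - 3*y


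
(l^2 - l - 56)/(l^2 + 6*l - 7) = (l - 8)/(l - 1)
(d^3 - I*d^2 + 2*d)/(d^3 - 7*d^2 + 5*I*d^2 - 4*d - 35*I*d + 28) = d*(d - 2*I)/(d^2 + d*(-7 + 4*I) - 28*I)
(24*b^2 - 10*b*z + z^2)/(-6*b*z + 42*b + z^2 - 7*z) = (-4*b + z)/(z - 7)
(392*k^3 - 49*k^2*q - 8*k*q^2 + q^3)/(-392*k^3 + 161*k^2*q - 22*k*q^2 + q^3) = (7*k + q)/(-7*k + q)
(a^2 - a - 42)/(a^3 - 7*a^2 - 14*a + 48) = (a^2 - a - 42)/(a^3 - 7*a^2 - 14*a + 48)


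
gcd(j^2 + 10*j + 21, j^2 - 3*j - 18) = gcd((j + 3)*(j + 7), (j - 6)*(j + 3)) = j + 3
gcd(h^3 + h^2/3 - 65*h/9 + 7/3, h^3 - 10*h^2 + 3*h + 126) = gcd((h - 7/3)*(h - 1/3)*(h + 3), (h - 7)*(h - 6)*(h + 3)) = h + 3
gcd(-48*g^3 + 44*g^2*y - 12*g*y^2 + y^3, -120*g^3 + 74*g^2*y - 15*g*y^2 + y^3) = 24*g^2 - 10*g*y + y^2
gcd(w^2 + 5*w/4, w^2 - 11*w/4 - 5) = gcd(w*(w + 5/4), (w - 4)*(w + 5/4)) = w + 5/4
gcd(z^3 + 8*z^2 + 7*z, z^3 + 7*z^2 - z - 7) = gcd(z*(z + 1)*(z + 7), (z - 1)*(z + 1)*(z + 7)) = z^2 + 8*z + 7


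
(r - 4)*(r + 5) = r^2 + r - 20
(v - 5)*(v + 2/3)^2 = v^3 - 11*v^2/3 - 56*v/9 - 20/9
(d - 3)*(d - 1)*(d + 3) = d^3 - d^2 - 9*d + 9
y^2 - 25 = (y - 5)*(y + 5)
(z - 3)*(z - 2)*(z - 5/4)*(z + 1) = z^4 - 21*z^3/4 + 6*z^2 + 19*z/4 - 15/2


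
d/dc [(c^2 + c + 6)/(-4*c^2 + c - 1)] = (5*c^2 + 46*c - 7)/(16*c^4 - 8*c^3 + 9*c^2 - 2*c + 1)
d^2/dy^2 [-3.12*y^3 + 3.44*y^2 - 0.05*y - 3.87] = 6.88 - 18.72*y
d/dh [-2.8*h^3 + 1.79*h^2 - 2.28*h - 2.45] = -8.4*h^2 + 3.58*h - 2.28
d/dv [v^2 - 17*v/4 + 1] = 2*v - 17/4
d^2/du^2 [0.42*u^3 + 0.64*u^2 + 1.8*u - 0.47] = 2.52*u + 1.28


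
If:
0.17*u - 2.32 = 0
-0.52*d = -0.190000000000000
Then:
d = 0.37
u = 13.65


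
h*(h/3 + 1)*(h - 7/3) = h^3/3 + 2*h^2/9 - 7*h/3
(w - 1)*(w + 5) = w^2 + 4*w - 5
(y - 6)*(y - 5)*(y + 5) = y^3 - 6*y^2 - 25*y + 150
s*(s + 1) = s^2 + s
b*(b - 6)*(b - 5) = b^3 - 11*b^2 + 30*b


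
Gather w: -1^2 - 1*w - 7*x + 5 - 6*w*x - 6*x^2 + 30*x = w*(-6*x - 1) - 6*x^2 + 23*x + 4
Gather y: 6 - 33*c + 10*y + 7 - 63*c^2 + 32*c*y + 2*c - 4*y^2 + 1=-63*c^2 - 31*c - 4*y^2 + y*(32*c + 10) + 14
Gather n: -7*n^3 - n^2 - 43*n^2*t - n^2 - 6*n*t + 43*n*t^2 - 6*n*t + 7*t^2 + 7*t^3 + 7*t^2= -7*n^3 + n^2*(-43*t - 2) + n*(43*t^2 - 12*t) + 7*t^3 + 14*t^2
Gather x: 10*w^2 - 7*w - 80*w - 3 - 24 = 10*w^2 - 87*w - 27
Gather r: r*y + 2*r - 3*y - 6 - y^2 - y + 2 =r*(y + 2) - y^2 - 4*y - 4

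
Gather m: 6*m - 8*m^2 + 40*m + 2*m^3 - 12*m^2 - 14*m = 2*m^3 - 20*m^2 + 32*m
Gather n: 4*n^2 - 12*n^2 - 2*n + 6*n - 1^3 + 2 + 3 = -8*n^2 + 4*n + 4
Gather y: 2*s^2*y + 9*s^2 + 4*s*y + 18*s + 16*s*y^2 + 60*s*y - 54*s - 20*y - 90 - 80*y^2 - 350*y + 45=9*s^2 - 36*s + y^2*(16*s - 80) + y*(2*s^2 + 64*s - 370) - 45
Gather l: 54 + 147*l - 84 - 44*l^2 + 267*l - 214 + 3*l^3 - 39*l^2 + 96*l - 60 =3*l^3 - 83*l^2 + 510*l - 304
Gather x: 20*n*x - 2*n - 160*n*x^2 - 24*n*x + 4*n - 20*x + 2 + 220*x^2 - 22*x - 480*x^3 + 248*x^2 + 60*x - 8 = 2*n - 480*x^3 + x^2*(468 - 160*n) + x*(18 - 4*n) - 6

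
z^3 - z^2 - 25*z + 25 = (z - 5)*(z - 1)*(z + 5)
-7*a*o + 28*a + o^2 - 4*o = (-7*a + o)*(o - 4)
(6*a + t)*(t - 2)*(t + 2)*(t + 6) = 6*a*t^3 + 36*a*t^2 - 24*a*t - 144*a + t^4 + 6*t^3 - 4*t^2 - 24*t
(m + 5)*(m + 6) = m^2 + 11*m + 30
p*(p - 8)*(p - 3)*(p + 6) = p^4 - 5*p^3 - 42*p^2 + 144*p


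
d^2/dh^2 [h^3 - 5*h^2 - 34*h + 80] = 6*h - 10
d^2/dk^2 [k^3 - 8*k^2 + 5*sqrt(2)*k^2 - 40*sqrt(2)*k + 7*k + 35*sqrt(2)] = 6*k - 16 + 10*sqrt(2)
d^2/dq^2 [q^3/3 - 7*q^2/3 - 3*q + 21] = 2*q - 14/3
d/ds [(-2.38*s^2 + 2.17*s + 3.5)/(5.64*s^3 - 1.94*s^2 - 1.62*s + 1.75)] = (13.4232*s^4 - 24.4776*s^3 - 51.1546*s^2 + 5.25*s + 9.4675)/(31.8096*s^6 - 21.8832*s^5 - 14.51*s^4 + 26.0256*s^3 - 4.1656*s^2 - 5.67*s + 3.0625)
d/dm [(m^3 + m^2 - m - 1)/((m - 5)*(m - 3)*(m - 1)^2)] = (-m^4 - 4*m^3 + 38*m^2 - 12*m - 53)/(m^6 - 18*m^5 + 127*m^4 - 444*m^3 + 799*m^2 - 690*m + 225)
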